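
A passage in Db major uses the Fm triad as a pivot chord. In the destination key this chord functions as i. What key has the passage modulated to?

The numeral i denotes a minor triad on scale degree 1. With F on degree 1, the tonic of the new key is F.
Degree 1 carries a minor triad in minor keys, so the destination is F minor.
Check: the diatonic triads of F minor (natural minor) are Fm (i), Gdim (ii°), Ab (III), Bbm (iv), Cm (v), Db (VI), Eb (VII) — Fm is indeed i.

F minor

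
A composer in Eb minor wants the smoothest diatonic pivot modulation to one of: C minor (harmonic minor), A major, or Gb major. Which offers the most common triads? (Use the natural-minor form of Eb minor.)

Triads of Eb minor (natural minor): Eb minor (i), F diminished (ii°), Gb major (III), Ab minor (iv), Bb minor (v), Cb major (VI), Db major (VII).
C minor (harmonic minor) shares 0: none.
A major shares 0: none.
Gb major shares 7: Ebm, Fdim, Gb, Abm, Bbm, Cb, Db.
The most common triads (7) are shared with Gb major.

Gb major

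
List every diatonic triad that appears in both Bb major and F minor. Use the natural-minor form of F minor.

Triads in Bb major: Bb major (I), C minor (ii), D minor (iii), Eb major (IV), F major (V), G minor (vi), A diminished (vii°).
Triads in F minor (natural minor): F minor (i), G diminished (ii°), Ab major (III), Bb minor (iv), C minor (v), Db major (VI), Eb major (VII).
Shared triads with their functions: C minor (ii in Bb major, v in F minor); Eb major (IV in Bb major, VII in F minor).

Cm, Eb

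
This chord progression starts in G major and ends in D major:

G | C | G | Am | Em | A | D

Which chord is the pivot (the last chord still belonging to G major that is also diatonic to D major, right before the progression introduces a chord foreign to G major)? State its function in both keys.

Em — vi in G major, ii in D major

Chords diatonic to G major: G, Am, Bm, C, D, Em, F♯dim.
Reading the progression, the first chord not in that set is A, so the modulation leaves G major there.
The chord immediately before A is Em, which is diatonic to both keys: vi in G major and ii in D major.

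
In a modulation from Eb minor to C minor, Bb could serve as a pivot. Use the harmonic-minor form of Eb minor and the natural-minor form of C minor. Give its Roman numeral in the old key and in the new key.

The scale of Eb minor (harmonic minor) is Eb F Gb Ab Bb Cb D; Bb is degree 5, and the triad built there (Bb-D-F) is major, so it is V.
The scale of C minor (natural minor) is C D Eb F G Ab Bb; Bb is degree 7, and the triad built there (Bb-D-F) is major, so it is VII.

V in Eb minor; VII in C minor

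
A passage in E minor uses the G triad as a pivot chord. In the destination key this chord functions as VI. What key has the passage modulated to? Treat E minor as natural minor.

The numeral VI denotes a major triad on scale degree 6. With G on degree 6, the tonic of the new key is B.
Degree 6 carries a major triad in minor keys, so the destination is B minor.
Check: the diatonic triads of B minor (natural minor) are Bm (i), C#dim (ii°), D (III), Em (iv), F#m (v), G (VI), A (VII) — G is indeed VI.

B minor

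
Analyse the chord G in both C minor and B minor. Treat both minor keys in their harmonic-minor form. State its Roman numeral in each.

The scale of C minor (harmonic minor) is C D E♭ F G A♭ B; G is degree 5, and the triad built there (G-B-D) is major, so it is V.
The scale of B minor (harmonic minor) is B C♯ D E F♯ G A♯; G is degree 6, and the triad built there (G-B-D) is major, so it is VI.

V in C minor; VI in B minor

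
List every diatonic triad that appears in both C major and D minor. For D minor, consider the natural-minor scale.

C, Dm, F, Am

Triads in C major: C (I), Dm (ii), Em (iii), F (IV), G (V), Am (vi), Bdim (vii°).
Triads in D minor (natural minor): Dm (i), Edim (ii°), F (III), Gm (iv), Am (v), Bb (VI), C (VII).
Shared triads with their functions: C (I in C major, VII in D minor); Dm (ii in C major, i in D minor); F (IV in C major, III in D minor); Am (vi in C major, v in D minor).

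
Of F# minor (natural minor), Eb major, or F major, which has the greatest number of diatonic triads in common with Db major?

Triads of Db major: Db (I), Ebm (ii), Fm (iii), Gb (IV), Ab (V), Bbm (vi), Cdim (vii°).
F# minor (natural minor) shares 0: none.
Eb major shares 2: Fm, Ab.
F major shares 0: none.
The most common triads (2) are shared with Eb major.

Eb major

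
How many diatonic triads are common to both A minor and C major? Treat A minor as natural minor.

7

Diatonic triads of A minor (natural minor): Am (i), Bdim (ii°), C (III), Dm (iv), Em (v), F (VI), G (VII).
Diatonic triads of C major: C (I), Dm (ii), Em (iii), F (IV), G (V), Am (vi), Bdim (vii°).
Matching root and quality in both lists: Am, Bdim, C, Dm, Em, F, G.
That gives 7 common triads.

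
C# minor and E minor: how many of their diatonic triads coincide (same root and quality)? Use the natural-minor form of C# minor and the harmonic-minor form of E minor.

Diatonic triads of C# minor (natural minor): C# minor (i), D# diminished (ii°), E major (III), F# minor (iv), G# minor (v), A major (VI), B major (VII).
Diatonic triads of E minor (harmonic minor): E minor (i), F# diminished (ii°), G augmented (III+), A minor (iv), B major (V), C major (VI), D# diminished (vii°).
Matching root and quality in both lists: D# diminished, B major.
That gives 2 common triads.

2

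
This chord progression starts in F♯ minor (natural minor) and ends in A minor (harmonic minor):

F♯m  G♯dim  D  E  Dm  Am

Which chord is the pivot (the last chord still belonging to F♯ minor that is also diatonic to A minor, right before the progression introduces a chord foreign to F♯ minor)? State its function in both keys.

E — VII in F♯ minor, V in A minor

Chords diatonic to F♯ minor: F♯m, G♯dim, A, Bm, C♯m, D, E.
Reading the progression, the first chord not in that set is Dm, so the modulation leaves F♯ minor there.
The chord immediately before Dm is E, which is diatonic to both keys: VII in F♯ minor and V in A minor.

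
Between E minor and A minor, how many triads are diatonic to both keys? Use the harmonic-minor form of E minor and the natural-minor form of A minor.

3

Diatonic triads of E minor (harmonic minor): Em (i), F#dim (ii°), Gaug (III+), Am (iv), B (V), C (VI), D#dim (vii°).
Diatonic triads of A minor (natural minor): Am (i), Bdim (ii°), C (III), Dm (iv), Em (v), F (VI), G (VII).
Matching root and quality in both lists: Em, Am, C.
That gives 3 common triads.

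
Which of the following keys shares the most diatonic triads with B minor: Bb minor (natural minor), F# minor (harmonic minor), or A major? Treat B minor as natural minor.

Triads of B minor (natural minor): Bm (i), C#dim (ii°), D (III), Em (iv), F#m (v), G (VI), A (VII).
Bb minor (natural minor) shares 0: none.
F# minor (harmonic minor) shares 3: Bm, D, F#m.
A major shares 4: Bm, D, F#m, A.
The most common triads (4) are shared with A major.

A major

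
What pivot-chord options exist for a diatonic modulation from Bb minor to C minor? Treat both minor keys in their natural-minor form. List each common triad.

Triads in Bb minor (natural minor): Bb minor (i), C diminished (ii°), Db major (III), Eb minor (iv), F minor (v), Gb major (VI), Ab major (VII).
Triads in C minor (natural minor): C minor (i), D diminished (ii°), Eb major (III), F minor (iv), G minor (v), Ab major (VI), Bb major (VII).
Shared triads with their functions: F minor (v in Bb minor, iv in C minor); Ab major (VII in Bb minor, VI in C minor).

Fm, Ab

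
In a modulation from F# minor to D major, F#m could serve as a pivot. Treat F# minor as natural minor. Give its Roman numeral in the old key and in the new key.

i in F# minor; iii in D major

The scale of F# minor (natural minor) is F# G# A B C# D E; F# is degree 1, and the triad built there (F#-A-C#) is minor, so it is i.
The scale of D major is D E F# G A B C#; F# is degree 3, and the triad built there (F#-A-C#) is minor, so it is iii.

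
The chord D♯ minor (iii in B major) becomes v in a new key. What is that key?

The numeral v denotes a minor triad on scale degree 5. With D♯ on degree 5, the tonic of the new key is G♯.
Degree 5 carries a minor triad in natural-minor keys, so the destination is G♯ minor.
Check: the diatonic triads of G♯ minor (natural minor) are G♯m (i), A♯dim (ii°), B (III), C♯m (iv), D♯m (v), E (VI), F♯ (VII) — D♯ minor is indeed v.

G♯ minor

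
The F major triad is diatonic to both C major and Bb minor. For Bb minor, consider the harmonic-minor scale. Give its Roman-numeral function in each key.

IV in C major; V in Bb minor

The scale of C major is C D E F G A B; F is degree 4, and the triad built there (F-A-C) is major, so it is IV.
The scale of Bb minor (harmonic minor) is Bb C Db Eb F Gb A; F is degree 5, and the triad built there (F-A-C) is major, so it is V.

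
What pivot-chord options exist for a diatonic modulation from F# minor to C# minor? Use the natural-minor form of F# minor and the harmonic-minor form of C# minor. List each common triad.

F#m, A, C#m

Triads in F# minor (natural minor): F# minor (i), G# diminished (ii°), A major (III), B minor (iv), C# minor (v), D major (VI), E major (VII).
Triads in C# minor (harmonic minor): C# minor (i), D# diminished (ii°), E augmented (III+), F# minor (iv), G# major (V), A major (VI), B# diminished (vii°).
Shared triads with their functions: F# minor (i in F# minor, iv in C# minor); A major (III in F# minor, VI in C# minor); C# minor (v in F# minor, i in C# minor).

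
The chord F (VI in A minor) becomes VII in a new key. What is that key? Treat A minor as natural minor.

The numeral VII denotes a major triad on scale degree 7. With F on degree 7, the tonic of the new key is G.
Degree 7 carries a major triad in natural-minor keys, so the destination is G minor.
Check: the diatonic triads of G minor (natural minor) are Gm (i), Adim (ii°), Bb (III), Cm (iv), Dm (v), Eb (VI), F (VII) — F is indeed VII.

G minor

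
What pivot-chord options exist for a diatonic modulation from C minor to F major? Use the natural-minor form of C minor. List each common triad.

Triads in C minor (natural minor): Cm (i), Ddim (ii°), Eb (III), Fm (iv), Gm (v), Ab (VI), Bb (VII).
Triads in F major: F (I), Gm (ii), Am (iii), Bb (IV), C (V), Dm (vi), Edim (vii°).
Shared triads with their functions: Gm (v in C minor, ii in F major); Bb (VII in C minor, IV in F major).

Gm, Bb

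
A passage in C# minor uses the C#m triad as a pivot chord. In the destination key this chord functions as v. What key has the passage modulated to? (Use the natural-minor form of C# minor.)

F# minor

The numeral v denotes a minor triad on scale degree 5. With C# on degree 5, the tonic of the new key is F#.
Degree 5 carries a minor triad in natural-minor keys, so the destination is F# minor.
Check: the diatonic triads of F# minor (natural minor) are F#m (i), G#dim (ii°), A (III), Bm (iv), C#m (v), D (VI), E (VII) — C#m is indeed v.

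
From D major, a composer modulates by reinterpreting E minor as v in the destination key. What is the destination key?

The numeral v denotes a minor triad on scale degree 5. With E on degree 5, the tonic of the new key is A.
Degree 5 carries a minor triad in natural-minor keys, so the destination is A minor.
Check: the diatonic triads of A minor (natural minor) are Am (i), Bdim (ii°), C (III), Dm (iv), Em (v), F (VI), G (VII) — E minor is indeed v.

A minor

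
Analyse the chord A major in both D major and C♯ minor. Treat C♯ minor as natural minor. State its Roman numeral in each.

The scale of D major is D E F♯ G A B C♯; A is degree 5, and the triad built there (A-C♯-E) is major, so it is V.
The scale of C♯ minor (natural minor) is C♯ D♯ E F♯ G♯ A B; A is degree 6, and the triad built there (A-C♯-E) is major, so it is VI.

V in D major; VI in C♯ minor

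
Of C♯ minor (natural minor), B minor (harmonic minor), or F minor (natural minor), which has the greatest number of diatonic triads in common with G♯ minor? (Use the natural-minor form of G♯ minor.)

C♯ minor

Triads of G♯ minor (natural minor): G♯ minor (i), A♯ diminished (ii°), B major (III), C♯ minor (iv), D♯ minor (v), E major (VI), F♯ major (VII).
C♯ minor (natural minor) shares 4: G♯m, B, C♯m, E.
B minor (harmonic minor) shares 2: A♯dim, F♯.
F minor (natural minor) shares 0: none.
The most common triads (4) are shared with C♯ minor.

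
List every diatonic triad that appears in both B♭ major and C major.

Triads in B♭ major: B♭ (I), Cm (ii), Dm (iii), E♭ (IV), F (V), Gm (vi), Adim (vii°).
Triads in C major: C (I), Dm (ii), Em (iii), F (IV), G (V), Am (vi), Bdim (vii°).
Shared triads with their functions: Dm (iii in B♭ major, ii in C major); F (V in B♭ major, IV in C major).

Dm, F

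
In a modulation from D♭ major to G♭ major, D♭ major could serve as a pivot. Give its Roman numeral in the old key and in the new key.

The scale of D♭ major is D♭ E♭ F G♭ A♭ B♭ C; D♭ is degree 1, and the triad built there (D♭-F-A♭) is major, so it is I.
The scale of G♭ major is G♭ A♭ B♭ C♭ D♭ E♭ F; D♭ is degree 5, and the triad built there (D♭-F-A♭) is major, so it is V.

I in D♭ major; V in G♭ major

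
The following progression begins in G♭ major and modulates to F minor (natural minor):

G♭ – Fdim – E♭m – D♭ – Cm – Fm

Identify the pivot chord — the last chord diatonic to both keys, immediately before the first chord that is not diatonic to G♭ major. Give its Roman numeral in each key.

D♭ — V in G♭ major, VI in F minor

Chords diatonic to G♭ major: G♭, A♭m, B♭m, C♭, D♭, E♭m, Fdim.
Reading the progression, the first chord not in that set is Cm, so the modulation leaves G♭ major there.
The chord immediately before Cm is D♭, which is diatonic to both keys: V in G♭ major and VI in F minor.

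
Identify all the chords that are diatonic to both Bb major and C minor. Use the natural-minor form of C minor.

Triads in Bb major: Bb major (I), C minor (ii), D minor (iii), Eb major (IV), F major (V), G minor (vi), A diminished (vii°).
Triads in C minor (natural minor): C minor (i), D diminished (ii°), Eb major (III), F minor (iv), G minor (v), Ab major (VI), Bb major (VII).
Shared triads with their functions: Bb major (I in Bb major, VII in C minor); C minor (ii in Bb major, i in C minor); Eb major (IV in Bb major, III in C minor); G minor (vi in Bb major, v in C minor).

Bb, Cm, Eb, Gm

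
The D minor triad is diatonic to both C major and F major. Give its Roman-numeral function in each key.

ii in C major; vi in F major

The scale of C major is C D E F G A B; D is degree 2, and the triad built there (D-F-A) is minor, so it is ii.
The scale of F major is F G A Bb C D E; D is degree 6, and the triad built there (D-F-A) is minor, so it is vi.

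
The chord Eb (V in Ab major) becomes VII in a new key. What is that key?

The numeral VII denotes a major triad on scale degree 7. With Eb on degree 7, the tonic of the new key is F.
Degree 7 carries a major triad in natural-minor keys, so the destination is F minor.
Check: the diatonic triads of F minor (natural minor) are Fm (i), Gdim (ii°), Ab (III), Bbm (iv), Cm (v), Db (VI), Eb (VII) — Eb is indeed VII.

F minor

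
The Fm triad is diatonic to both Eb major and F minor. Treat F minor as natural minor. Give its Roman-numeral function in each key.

The scale of Eb major is Eb F G Ab Bb C D; F is degree 2, and the triad built there (F-Ab-C) is minor, so it is ii.
The scale of F minor (natural minor) is F G Ab Bb C Db Eb; F is degree 1, and the triad built there (F-Ab-C) is minor, so it is i.

ii in Eb major; i in F minor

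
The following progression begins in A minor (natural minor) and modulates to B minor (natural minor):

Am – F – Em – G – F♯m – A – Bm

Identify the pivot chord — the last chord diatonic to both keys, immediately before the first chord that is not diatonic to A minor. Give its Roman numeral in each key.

Chords diatonic to A minor: Am, Bdim, C, Dm, Em, F, G.
Reading the progression, the first chord not in that set is F♯m, so the modulation leaves A minor there.
The chord immediately before F♯m is G, which is diatonic to both keys: VII in A minor and VI in B minor.

G — VII in A minor, VI in B minor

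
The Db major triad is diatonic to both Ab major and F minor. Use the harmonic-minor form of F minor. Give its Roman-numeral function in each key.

IV in Ab major; VI in F minor

The scale of Ab major is Ab Bb C Db Eb F G; Db is degree 4, and the triad built there (Db-F-Ab) is major, so it is IV.
The scale of F minor (harmonic minor) is F G Ab Bb C Db E; Db is degree 6, and the triad built there (Db-F-Ab) is major, so it is VI.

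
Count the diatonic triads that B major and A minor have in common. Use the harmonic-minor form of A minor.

Diatonic triads of B major: B major (I), C# minor (ii), D# minor (iii), E major (IV), F# major (V), G# minor (vi), A# diminished (vii°).
Diatonic triads of A minor (harmonic minor): A minor (i), B diminished (ii°), C augmented (III+), D minor (iv), E major (V), F major (VI), G# diminished (vii°).
Matching root and quality in both lists: E major.
That gives 1 common triad.

1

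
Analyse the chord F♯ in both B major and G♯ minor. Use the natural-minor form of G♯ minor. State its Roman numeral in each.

V in B major; VII in G♯ minor

The scale of B major is B C♯ D♯ E F♯ G♯ A♯; F♯ is degree 5, and the triad built there (F♯-A♯-C♯) is major, so it is V.
The scale of G♯ minor (natural minor) is G♯ A♯ B C♯ D♯ E F♯; F♯ is degree 7, and the triad built there (F♯-A♯-C♯) is major, so it is VII.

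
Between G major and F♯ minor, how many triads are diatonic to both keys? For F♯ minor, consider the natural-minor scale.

2

Diatonic triads of G major: G (I), Am (ii), Bm (iii), C (IV), D (V), Em (vi), F♯dim (vii°).
Diatonic triads of F♯ minor (natural minor): F♯m (i), G♯dim (ii°), A (III), Bm (iv), C♯m (v), D (VI), E (VII).
Matching root and quality in both lists: Bm, D.
That gives 2 common triads.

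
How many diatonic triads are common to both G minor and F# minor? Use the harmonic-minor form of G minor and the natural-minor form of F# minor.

Diatonic triads of G minor (harmonic minor): Gm (i), Adim (ii°), Bbaug (III+), Cm (iv), D (V), Eb (VI), F#dim (vii°).
Diatonic triads of F# minor (natural minor): F#m (i), G#dim (ii°), A (III), Bm (iv), C#m (v), D (VI), E (VII).
Matching root and quality in both lists: D.
That gives 1 common triad.

1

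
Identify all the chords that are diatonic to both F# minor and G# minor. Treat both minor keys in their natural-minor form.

C#m, E

Triads in F# minor (natural minor): F#m (i), G#dim (ii°), A (III), Bm (iv), C#m (v), D (VI), E (VII).
Triads in G# minor (natural minor): G#m (i), A#dim (ii°), B (III), C#m (iv), D#m (v), E (VI), F# (VII).
Shared triads with their functions: C#m (v in F# minor, iv in G# minor); E (VII in F# minor, VI in G# minor).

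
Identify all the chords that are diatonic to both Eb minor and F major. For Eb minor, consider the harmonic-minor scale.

Triads in Eb minor (harmonic minor): Ebm (i), Fdim (ii°), Gbaug (III+), Abm (iv), Bb (V), Cb (VI), Ddim (vii°).
Triads in F major: F (I), Gm (ii), Am (iii), Bb (IV), C (V), Dm (vi), Edim (vii°).
Shared triads with their functions: Bb (V in Eb minor, IV in F major).

Bb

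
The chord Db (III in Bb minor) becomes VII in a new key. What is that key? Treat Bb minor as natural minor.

Eb minor

The numeral VII denotes a major triad on scale degree 7. With Db on degree 7, the tonic of the new key is Eb.
Degree 7 carries a major triad in natural-minor keys, so the destination is Eb minor.
Check: the diatonic triads of Eb minor (natural minor) are Ebm (i), Fdim (ii°), Gb (III), Abm (iv), Bbm (v), Cb (VI), Db (VII) — Db is indeed VII.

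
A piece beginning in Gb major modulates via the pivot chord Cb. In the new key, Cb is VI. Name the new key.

The numeral VI denotes a major triad on scale degree 6. With Cb on degree 6, the tonic of the new key is Eb.
Degree 6 carries a major triad in minor keys, so the destination is Eb minor.
Check: the diatonic triads of Eb minor (natural minor) are Ebm (i), Fdim (ii°), Gb (III), Abm (iv), Bbm (v), Cb (VI), Db (VII) — Cb is indeed VI.

Eb minor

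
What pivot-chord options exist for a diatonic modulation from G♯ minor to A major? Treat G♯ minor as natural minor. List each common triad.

Triads in G♯ minor (natural minor): G♯ minor (i), A♯ diminished (ii°), B major (III), C♯ minor (iv), D♯ minor (v), E major (VI), F♯ major (VII).
Triads in A major: A major (I), B minor (ii), C♯ minor (iii), D major (IV), E major (V), F♯ minor (vi), G♯ diminished (vii°).
Shared triads with their functions: C♯ minor (iv in G♯ minor, iii in A major); E major (VI in G♯ minor, V in A major).

C♯m, E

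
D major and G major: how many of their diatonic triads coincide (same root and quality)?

4

Diatonic triads of D major: D (I), Em (ii), F#m (iii), G (IV), A (V), Bm (vi), C#dim (vii°).
Diatonic triads of G major: G (I), Am (ii), Bm (iii), C (IV), D (V), Em (vi), F#dim (vii°).
Matching root and quality in both lists: D, Em, G, Bm.
That gives 4 common triads.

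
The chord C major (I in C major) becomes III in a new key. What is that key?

A minor

The numeral III denotes a major triad on scale degree 3. With C on degree 3, the tonic of the new key is A.
Degree 3 carries a major triad in natural-minor keys, so the destination is A minor.
Check: the diatonic triads of A minor (natural minor) are Am (i), Bdim (ii°), C (III), Dm (iv), Em (v), F (VI), G (VII) — C major is indeed III.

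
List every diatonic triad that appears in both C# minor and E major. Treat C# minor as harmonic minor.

C#m, D#dim, F#m, A

Triads in C# minor (harmonic minor): C#m (i), D#dim (ii°), Eaug (III+), F#m (iv), G# (V), A (VI), B#dim (vii°).
Triads in E major: E (I), F#m (ii), G#m (iii), A (IV), B (V), C#m (vi), D#dim (vii°).
Shared triads with their functions: C#m (i in C# minor, vi in E major); D#dim (ii° in C# minor, vii° in E major); F#m (iv in C# minor, ii in E major); A (VI in C# minor, IV in E major).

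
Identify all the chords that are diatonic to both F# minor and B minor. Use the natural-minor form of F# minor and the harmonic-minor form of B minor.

Triads in F# minor (natural minor): F#m (i), G#dim (ii°), A (III), Bm (iv), C#m (v), D (VI), E (VII).
Triads in B minor (harmonic minor): Bm (i), C#dim (ii°), Daug (III+), Em (iv), F# (V), G (VI), A#dim (vii°).
Shared triads with their functions: Bm (iv in F# minor, i in B minor).

Bm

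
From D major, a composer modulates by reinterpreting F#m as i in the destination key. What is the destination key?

F# minor

The numeral i denotes a minor triad on scale degree 1. With F# on degree 1, the tonic of the new key is F#.
Degree 1 carries a minor triad in minor keys, so the destination is F# minor.
Check: the diatonic triads of F# minor (natural minor) are F#m (i), G#dim (ii°), A (III), Bm (iv), C#m (v), D (VI), E (VII) — F#m is indeed i.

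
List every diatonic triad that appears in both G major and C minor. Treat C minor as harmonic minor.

G

Triads in G major: G (I), Am (ii), Bm (iii), C (IV), D (V), Em (vi), F#dim (vii°).
Triads in C minor (harmonic minor): Cm (i), Ddim (ii°), Ebaug (III+), Fm (iv), G (V), Ab (VI), Bdim (vii°).
Shared triads with their functions: G (I in G major, V in C minor).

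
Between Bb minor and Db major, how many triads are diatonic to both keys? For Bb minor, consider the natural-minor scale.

Diatonic triads of Bb minor (natural minor): Bbm (i), Cdim (ii°), Db (III), Ebm (iv), Fm (v), Gb (VI), Ab (VII).
Diatonic triads of Db major: Db (I), Ebm (ii), Fm (iii), Gb (IV), Ab (V), Bbm (vi), Cdim (vii°).
Matching root and quality in both lists: Bbm, Cdim, Db, Ebm, Fm, Gb, Ab.
That gives 7 common triads.

7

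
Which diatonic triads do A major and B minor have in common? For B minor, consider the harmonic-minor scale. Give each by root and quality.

Bm

Triads in A major: A major (I), B minor (ii), C# minor (iii), D major (IV), E major (V), F# minor (vi), G# diminished (vii°).
Triads in B minor (harmonic minor): B minor (i), C# diminished (ii°), D augmented (III+), E minor (iv), F# major (V), G major (VI), A# diminished (vii°).
Shared triads with their functions: B minor (ii in A major, i in B minor).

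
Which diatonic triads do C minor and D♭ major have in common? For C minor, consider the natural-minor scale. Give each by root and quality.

Triads in C minor (natural minor): Cm (i), Ddim (ii°), E♭ (III), Fm (iv), Gm (v), A♭ (VI), B♭ (VII).
Triads in D♭ major: D♭ (I), E♭m (ii), Fm (iii), G♭ (IV), A♭ (V), B♭m (vi), Cdim (vii°).
Shared triads with their functions: Fm (iv in C minor, iii in D♭ major); A♭ (VI in C minor, V in D♭ major).

Fm, A♭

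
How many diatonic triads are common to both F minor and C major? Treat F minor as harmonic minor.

Diatonic triads of F minor (harmonic minor): Fm (i), Gdim (ii°), Abaug (III+), Bbm (iv), C (V), Db (VI), Edim (vii°).
Diatonic triads of C major: C (I), Dm (ii), Em (iii), F (IV), G (V), Am (vi), Bdim (vii°).
Matching root and quality in both lists: C.
That gives 1 common triad.

1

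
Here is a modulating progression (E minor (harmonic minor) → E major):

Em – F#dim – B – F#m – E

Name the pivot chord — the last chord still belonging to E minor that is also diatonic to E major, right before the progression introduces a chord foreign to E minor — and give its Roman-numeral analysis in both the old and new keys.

Chords diatonic to E minor: Em, F#dim, Gaug, Am, B, C, D#dim.
Reading the progression, the first chord not in that set is F#m, so the modulation leaves E minor there.
The chord immediately before F#m is B, which is diatonic to both keys: V in E minor and V in E major.

B — V in E minor, V in E major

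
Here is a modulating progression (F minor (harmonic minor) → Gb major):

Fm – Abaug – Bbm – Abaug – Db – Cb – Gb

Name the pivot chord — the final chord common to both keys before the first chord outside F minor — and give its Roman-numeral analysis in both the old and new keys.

Chords diatonic to F minor: Fm, Gdim, Abaug, Bbm, C, Db, Edim.
Reading the progression, the first chord not in that set is Cb, so the modulation leaves F minor there.
The chord immediately before Cb is Db, which is diatonic to both keys: VI in F minor and V in Gb major.

Db — VI in F minor, V in Gb major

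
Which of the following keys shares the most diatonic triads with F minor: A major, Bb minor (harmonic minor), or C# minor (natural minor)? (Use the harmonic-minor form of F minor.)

Triads of F minor (harmonic minor): F minor (i), G diminished (ii°), Ab augmented (III+), Bb minor (iv), C major (V), Db major (VI), E diminished (vii°).
A major shares 0: none.
Bb minor (harmonic minor) shares 1: Bbm.
C# minor (natural minor) shares 0: none.
The most common triads (1) are shared with Bb minor.

Bb minor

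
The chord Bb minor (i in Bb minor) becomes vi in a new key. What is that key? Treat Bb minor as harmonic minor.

Db major

The numeral vi denotes a minor triad on scale degree 6. With Bb on degree 6, the tonic of the new key is Db.
Degree 6 carries a minor triad in major keys, so the destination is Db major.
Check: the diatonic triads of Db major are Db (I), Ebm (ii), Fm (iii), Gb (IV), Ab (V), Bbm (vi), Cdim (vii°) — Bb minor is indeed vi.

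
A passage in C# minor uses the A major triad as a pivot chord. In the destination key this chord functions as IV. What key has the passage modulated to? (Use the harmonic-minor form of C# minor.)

E major

The numeral IV denotes a major triad on scale degree 4. With A on degree 4, the tonic of the new key is E.
Degree 4 carries a major triad in major keys, so the destination is E major.
Check: the diatonic triads of E major are E (I), F#m (ii), G#m (iii), A (IV), B (V), C#m (vi), D#dim (vii°) — A major is indeed IV.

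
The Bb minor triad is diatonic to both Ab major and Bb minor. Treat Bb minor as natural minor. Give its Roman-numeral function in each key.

The scale of Ab major is Ab Bb C Db Eb F G; Bb is degree 2, and the triad built there (Bb-Db-F) is minor, so it is ii.
The scale of Bb minor (natural minor) is Bb C Db Eb F Gb Ab; Bb is degree 1, and the triad built there (Bb-Db-F) is minor, so it is i.

ii in Ab major; i in Bb minor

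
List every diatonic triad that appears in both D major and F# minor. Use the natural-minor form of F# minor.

D, F#m, A, Bm

Triads in D major: D (I), Em (ii), F#m (iii), G (IV), A (V), Bm (vi), C#dim (vii°).
Triads in F# minor (natural minor): F#m (i), G#dim (ii°), A (III), Bm (iv), C#m (v), D (VI), E (VII).
Shared triads with their functions: D (I in D major, VI in F# minor); F#m (iii in D major, i in F# minor); A (V in D major, III in F# minor); Bm (vi in D major, iv in F# minor).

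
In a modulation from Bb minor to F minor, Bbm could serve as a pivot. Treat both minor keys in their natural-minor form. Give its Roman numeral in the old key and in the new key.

i in Bb minor; iv in F minor

The scale of Bb minor (natural minor) is Bb C Db Eb F Gb Ab; Bb is degree 1, and the triad built there (Bb-Db-F) is minor, so it is i.
The scale of F minor (natural minor) is F G Ab Bb C Db Eb; Bb is degree 4, and the triad built there (Bb-Db-F) is minor, so it is iv.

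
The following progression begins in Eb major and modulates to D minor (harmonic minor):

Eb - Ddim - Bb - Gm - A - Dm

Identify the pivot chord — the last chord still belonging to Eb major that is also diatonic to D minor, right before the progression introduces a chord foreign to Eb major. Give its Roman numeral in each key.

Chords diatonic to Eb major: Eb, Fm, Gm, Ab, Bb, Cm, Ddim.
Reading the progression, the first chord not in that set is A, so the modulation leaves Eb major there.
The chord immediately before A is Gm, which is diatonic to both keys: iii in Eb major and iv in D minor.

Gm — iii in Eb major, iv in D minor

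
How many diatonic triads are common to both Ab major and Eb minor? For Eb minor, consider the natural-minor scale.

Diatonic triads of Ab major: Ab (I), Bbm (ii), Cm (iii), Db (IV), Eb (V), Fm (vi), Gdim (vii°).
Diatonic triads of Eb minor (natural minor): Ebm (i), Fdim (ii°), Gb (III), Abm (iv), Bbm (v), Cb (VI), Db (VII).
Matching root and quality in both lists: Bbm, Db.
That gives 2 common triads.

2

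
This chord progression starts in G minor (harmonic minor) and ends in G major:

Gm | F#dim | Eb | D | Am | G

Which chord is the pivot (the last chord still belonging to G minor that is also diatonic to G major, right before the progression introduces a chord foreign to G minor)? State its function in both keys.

D — V in G minor, V in G major

Chords diatonic to G minor: Gm, Adim, Bbaug, Cm, D, Eb, F#dim.
Reading the progression, the first chord not in that set is Am, so the modulation leaves G minor there.
The chord immediately before Am is D, which is diatonic to both keys: V in G minor and V in G major.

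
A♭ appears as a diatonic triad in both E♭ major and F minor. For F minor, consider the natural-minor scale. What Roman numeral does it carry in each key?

The scale of E♭ major is E♭ F G A♭ B♭ C D; A♭ is degree 4, and the triad built there (A♭-C-E♭) is major, so it is IV.
The scale of F minor (natural minor) is F G A♭ B♭ C D♭ E♭; A♭ is degree 3, and the triad built there (A♭-C-E♭) is major, so it is III.

IV in E♭ major; III in F minor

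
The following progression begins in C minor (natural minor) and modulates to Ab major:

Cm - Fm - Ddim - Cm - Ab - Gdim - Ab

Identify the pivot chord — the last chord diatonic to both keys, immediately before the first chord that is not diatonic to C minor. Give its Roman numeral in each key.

Chords diatonic to C minor: Cm, Ddim, Eb, Fm, Gm, Ab, Bb.
Reading the progression, the first chord not in that set is Gdim, so the modulation leaves C minor there.
The chord immediately before Gdim is Ab, which is diatonic to both keys: VI in C minor and I in Ab major.

Ab — VI in C minor, I in Ab major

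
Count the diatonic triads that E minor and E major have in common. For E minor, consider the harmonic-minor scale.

2

Diatonic triads of E minor (harmonic minor): Em (i), F#dim (ii°), Gaug (III+), Am (iv), B (V), C (VI), D#dim (vii°).
Diatonic triads of E major: E (I), F#m (ii), G#m (iii), A (IV), B (V), C#m (vi), D#dim (vii°).
Matching root and quality in both lists: B, D#dim.
That gives 2 common triads.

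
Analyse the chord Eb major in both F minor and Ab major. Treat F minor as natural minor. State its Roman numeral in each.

VII in F minor; V in Ab major

The scale of F minor (natural minor) is F G Ab Bb C Db Eb; Eb is degree 7, and the triad built there (Eb-G-Bb) is major, so it is VII.
The scale of Ab major is Ab Bb C Db Eb F G; Eb is degree 5, and the triad built there (Eb-G-Bb) is major, so it is V.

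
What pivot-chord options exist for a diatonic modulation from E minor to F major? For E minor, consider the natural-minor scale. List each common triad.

Triads in E minor (natural minor): Em (i), F#dim (ii°), G (III), Am (iv), Bm (v), C (VI), D (VII).
Triads in F major: F (I), Gm (ii), Am (iii), Bb (IV), C (V), Dm (vi), Edim (vii°).
Shared triads with their functions: Am (iv in E minor, iii in F major); C (VI in E minor, V in F major).

Am, C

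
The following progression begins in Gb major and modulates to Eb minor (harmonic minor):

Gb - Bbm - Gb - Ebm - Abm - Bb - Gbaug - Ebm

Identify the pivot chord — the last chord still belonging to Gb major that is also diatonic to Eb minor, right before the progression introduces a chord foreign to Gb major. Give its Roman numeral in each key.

Chords diatonic to Gb major: Gb, Abm, Bbm, Cb, Db, Ebm, Fdim.
Reading the progression, the first chord not in that set is Bb, so the modulation leaves Gb major there.
The chord immediately before Bb is Abm, which is diatonic to both keys: ii in Gb major and iv in Eb minor.

Abm — ii in Gb major, iv in Eb minor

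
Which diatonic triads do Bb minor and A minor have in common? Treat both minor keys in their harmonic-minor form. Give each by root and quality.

F

Triads in Bb minor (harmonic minor): Bb minor (i), C diminished (ii°), Db augmented (III+), Eb minor (iv), F major (V), Gb major (VI), A diminished (vii°).
Triads in A minor (harmonic minor): A minor (i), B diminished (ii°), C augmented (III+), D minor (iv), E major (V), F major (VI), G# diminished (vii°).
Shared triads with their functions: F major (V in Bb minor, VI in A minor).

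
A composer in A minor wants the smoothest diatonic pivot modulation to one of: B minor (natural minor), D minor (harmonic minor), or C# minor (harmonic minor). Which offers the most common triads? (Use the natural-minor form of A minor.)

B minor

Triads of A minor (natural minor): Am (i), Bdim (ii°), C (III), Dm (iv), Em (v), F (VI), G (VII).
B minor (natural minor) shares 2: Em, G.
D minor (harmonic minor) shares 1: Dm.
C# minor (harmonic minor) shares 0: none.
The most common triads (2) are shared with B minor.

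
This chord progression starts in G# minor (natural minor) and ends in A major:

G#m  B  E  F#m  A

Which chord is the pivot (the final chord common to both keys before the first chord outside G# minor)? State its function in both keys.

Chords diatonic to G# minor: G#m, A#dim, B, C#m, D#m, E, F#.
Reading the progression, the first chord not in that set is F#m, so the modulation leaves G# minor there.
The chord immediately before F#m is E, which is diatonic to both keys: VI in G# minor and V in A major.

E — VI in G# minor, V in A major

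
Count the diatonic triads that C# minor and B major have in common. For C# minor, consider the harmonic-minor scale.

1

Diatonic triads of C# minor (harmonic minor): C# minor (i), D# diminished (ii°), E augmented (III+), F# minor (iv), G# major (V), A major (VI), B# diminished (vii°).
Diatonic triads of B major: B major (I), C# minor (ii), D# minor (iii), E major (IV), F# major (V), G# minor (vi), A# diminished (vii°).
Matching root and quality in both lists: C# minor.
That gives 1 common triad.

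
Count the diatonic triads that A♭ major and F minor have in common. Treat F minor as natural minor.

Diatonic triads of A♭ major: A♭ major (I), B♭ minor (ii), C minor (iii), D♭ major (IV), E♭ major (V), F minor (vi), G diminished (vii°).
Diatonic triads of F minor (natural minor): F minor (i), G diminished (ii°), A♭ major (III), B♭ minor (iv), C minor (v), D♭ major (VI), E♭ major (VII).
Matching root and quality in both lists: A♭ major, B♭ minor, C minor, D♭ major, E♭ major, F minor, G diminished.
That gives 7 common triads.

7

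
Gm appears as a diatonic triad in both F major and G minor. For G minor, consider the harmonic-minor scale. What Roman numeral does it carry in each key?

ii in F major; i in G minor

The scale of F major is F G A Bb C D E; G is degree 2, and the triad built there (G-Bb-D) is minor, so it is ii.
The scale of G minor (harmonic minor) is G A Bb C D Eb F#; G is degree 1, and the triad built there (G-Bb-D) is minor, so it is i.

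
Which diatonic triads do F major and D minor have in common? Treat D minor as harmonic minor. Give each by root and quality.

Triads in F major: F (I), Gm (ii), Am (iii), Bb (IV), C (V), Dm (vi), Edim (vii°).
Triads in D minor (harmonic minor): Dm (i), Edim (ii°), Faug (III+), Gm (iv), A (V), Bb (VI), C#dim (vii°).
Shared triads with their functions: Gm (ii in F major, iv in D minor); Bb (IV in F major, VI in D minor); Dm (vi in F major, i in D minor); Edim (vii° in F major, ii° in D minor).

Gm, Bb, Dm, Edim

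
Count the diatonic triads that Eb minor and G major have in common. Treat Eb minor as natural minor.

Diatonic triads of Eb minor (natural minor): Ebm (i), Fdim (ii°), Gb (III), Abm (iv), Bbm (v), Cb (VI), Db (VII).
Diatonic triads of G major: G (I), Am (ii), Bm (iii), C (IV), D (V), Em (vi), F#dim (vii°).
No triad has the same root and quality in both keys.

0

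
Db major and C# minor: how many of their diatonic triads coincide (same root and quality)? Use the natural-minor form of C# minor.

Diatonic triads of Db major: Db (I), Ebm (ii), Fm (iii), Gb (IV), Ab (V), Bbm (vi), Cdim (vii°).
Diatonic triads of C# minor (natural minor): C#m (i), D#dim (ii°), E (III), F#m (iv), G#m (v), A (VI), B (VII).
No triad has the same root and quality in both keys.

0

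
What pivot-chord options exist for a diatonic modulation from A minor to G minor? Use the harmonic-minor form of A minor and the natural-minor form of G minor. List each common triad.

Triads in A minor (harmonic minor): Am (i), Bdim (ii°), Caug (III+), Dm (iv), E (V), F (VI), G#dim (vii°).
Triads in G minor (natural minor): Gm (i), Adim (ii°), Bb (III), Cm (iv), Dm (v), Eb (VI), F (VII).
Shared triads with their functions: Dm (iv in A minor, v in G minor); F (VI in A minor, VII in G minor).

Dm, F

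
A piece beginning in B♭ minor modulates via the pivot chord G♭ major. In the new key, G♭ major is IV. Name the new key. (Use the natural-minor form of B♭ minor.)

D♭ major

The numeral IV denotes a major triad on scale degree 4. With G♭ on degree 4, the tonic of the new key is D♭.
Degree 4 carries a major triad in major keys, so the destination is D♭ major.
Check: the diatonic triads of D♭ major are D♭ (I), E♭m (ii), Fm (iii), G♭ (IV), A♭ (V), B♭m (vi), Cdim (vii°) — G♭ major is indeed IV.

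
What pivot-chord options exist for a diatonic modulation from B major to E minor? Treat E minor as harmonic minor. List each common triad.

B

Triads in B major: B (I), C#m (ii), D#m (iii), E (IV), F# (V), G#m (vi), A#dim (vii°).
Triads in E minor (harmonic minor): Em (i), F#dim (ii°), Gaug (III+), Am (iv), B (V), C (VI), D#dim (vii°).
Shared triads with their functions: B (I in B major, V in E minor).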